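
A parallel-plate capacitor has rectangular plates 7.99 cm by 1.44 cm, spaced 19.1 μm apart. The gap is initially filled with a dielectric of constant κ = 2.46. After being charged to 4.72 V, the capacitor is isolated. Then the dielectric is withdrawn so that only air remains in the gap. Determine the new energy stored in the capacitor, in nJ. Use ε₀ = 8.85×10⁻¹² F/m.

A = 7.99 × 1.44 cm² = 1.15×10⁻³ m².
Initially C₁ = κε₀A/d = 2.46 × 8.85×10⁻¹² × 1.15×10⁻³ / 1.91×10⁻⁵ = 1.31×10⁻⁹ F.
U₁ = 1.46×10⁻⁸ J.
Isolated ⇒ Q is held fixed. C₂ = 0.407 C₁ and U = Q²/(2C), so U₂/U₁ = C₁/C₂ = 2.46.
U₂ = 2.46 × 1.46×10⁻⁸ = 3.59×10⁻⁸ J.

U ≈ 35.9 nJ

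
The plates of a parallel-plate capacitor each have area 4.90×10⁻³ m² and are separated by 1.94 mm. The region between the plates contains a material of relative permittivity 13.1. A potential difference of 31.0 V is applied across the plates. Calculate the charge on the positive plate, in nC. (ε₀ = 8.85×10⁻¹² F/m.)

C = κε₀A/d = 13.1 × 8.85×10⁻¹² × 4.90×10⁻³ / 1.94×10⁻³ = 2.93×10⁻¹⁰ F.
Q = CV = 2.93×10⁻¹⁰ × 31.0 = 9.08×10⁻⁹ C.

Q ≈ 9.08 nC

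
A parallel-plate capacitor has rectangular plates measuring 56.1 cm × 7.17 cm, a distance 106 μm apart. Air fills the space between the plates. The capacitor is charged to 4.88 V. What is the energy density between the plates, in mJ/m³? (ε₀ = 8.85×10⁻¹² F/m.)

9.38 mJ/m³

E = V/d = 4.88 / 1.06×10⁻⁴ = 4.60×10⁴ V/m.
u = ½ε₀E² = ½ × 8.85×10⁻¹² × (4.60×10⁴)² = 9.38×10⁻³ J/m³.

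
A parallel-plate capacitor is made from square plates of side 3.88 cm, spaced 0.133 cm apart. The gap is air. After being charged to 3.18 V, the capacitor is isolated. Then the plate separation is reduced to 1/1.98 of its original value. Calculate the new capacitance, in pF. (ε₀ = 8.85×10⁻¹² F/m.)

A = (3.88 cm)² = 1.51×10⁻³ m².
Initially C₁ = ε₀A/d = 8.85×10⁻¹² × 1.51×10⁻³ / 1.33×10⁻³ = 1.00×10⁻¹¹ F.
C = ε₀A/d scales as 1/d, so C₂/C₁ = d₁/d₂ = 1.98.
C₂ = 1.98 × 1.00×10⁻¹¹ = 1.98×10⁻¹¹ F.

19.8 pF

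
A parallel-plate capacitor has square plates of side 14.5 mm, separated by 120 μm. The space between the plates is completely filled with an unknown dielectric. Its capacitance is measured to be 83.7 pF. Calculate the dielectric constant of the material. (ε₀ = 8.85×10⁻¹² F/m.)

κ ≈ 5.40

A = (14.5 mm)² = 2.10×10⁻⁴ m².
κ = Cd/(ε₀A) = 8.37×10⁻¹¹ × 1.20×10⁻⁴ / (8.85×10⁻¹² × 2.10×10⁻⁴) = 5.40.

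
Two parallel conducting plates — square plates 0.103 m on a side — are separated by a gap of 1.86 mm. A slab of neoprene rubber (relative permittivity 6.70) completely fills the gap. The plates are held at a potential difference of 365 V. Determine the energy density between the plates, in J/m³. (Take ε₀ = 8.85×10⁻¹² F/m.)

E = V/d = 365 / 1.86×10⁻³ = 1.96×10⁵ V/m.
u = ½κε₀E² = ½ × 6.70 × 8.85×10⁻¹² × (1.96×10⁵)² = 1.14 J/m³.

u ≈ 1.14 J/m³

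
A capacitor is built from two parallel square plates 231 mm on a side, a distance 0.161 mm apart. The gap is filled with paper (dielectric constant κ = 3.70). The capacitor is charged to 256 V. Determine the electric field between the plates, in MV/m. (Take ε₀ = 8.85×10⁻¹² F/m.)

E = V/d = 256 / 1.61×10⁻⁴ = 1.59×10⁶ V/m.

E ≈ 1.59 MV/m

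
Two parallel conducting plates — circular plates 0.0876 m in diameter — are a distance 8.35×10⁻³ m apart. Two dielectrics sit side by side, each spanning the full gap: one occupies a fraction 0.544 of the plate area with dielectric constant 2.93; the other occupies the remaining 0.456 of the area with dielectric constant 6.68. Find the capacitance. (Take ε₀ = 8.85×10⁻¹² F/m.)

29.6 pF

A = π(0.0876/2 m)² = 6.03×10⁻³ m².
Side-by-side slabs ⇒ two capacitors in parallel, each spanning the full gap.
C₁ = κ₁ε₀A₁/d = 2.93 × 8.85×10⁻¹² × 3.28×10⁻³ / 8.35×10⁻³ = 1.02×10⁻¹¹ F.
C₂ = κ₂ε₀A₂/d = 6.68 × 8.85×10⁻¹² × 2.75×10⁻³ / 8.35×10⁻³ = 1.95×10⁻¹¹ F.
C = C₁ + C₂ = 2.96×10⁻¹¹ F.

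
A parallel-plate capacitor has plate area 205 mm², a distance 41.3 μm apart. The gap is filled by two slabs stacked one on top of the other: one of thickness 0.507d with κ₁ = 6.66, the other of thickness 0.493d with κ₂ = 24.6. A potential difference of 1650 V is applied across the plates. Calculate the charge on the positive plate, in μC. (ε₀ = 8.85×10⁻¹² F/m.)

0.754 μC

A = 205 mm² = 2.05×10⁻⁴ m².
Stacked slabs ⇒ two capacitors in series, each with the full plate area.
C₁ = κ₁ε₀A/d₁ = 6.66 × 8.85×10⁻¹² × 2.05×10⁻⁴ / 2.09×10⁻⁵ = 5.77×10⁻¹⁰ F.
C₂ = κ₂ε₀A/d₂ = 24.6 × 8.85×10⁻¹² × 2.05×10⁻⁴ / 2.04×10⁻⁵ = 2.19×10⁻⁹ F.
C = (1/C₁ + 1/C₂)⁻¹ = 4.57×10⁻¹⁰ F.
Q = CV = 4.57×10⁻¹⁰ × 1650 = 7.54×10⁻⁷ C.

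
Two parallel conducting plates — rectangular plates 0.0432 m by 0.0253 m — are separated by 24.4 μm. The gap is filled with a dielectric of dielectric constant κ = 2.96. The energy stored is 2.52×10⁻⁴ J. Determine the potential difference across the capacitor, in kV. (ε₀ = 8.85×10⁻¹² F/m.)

A = 0.0432 × 0.0253 m² = 1.09×10⁻³ m².
C = κε₀A/d = 2.96 × 8.85×10⁻¹² × 1.09×10⁻³ / 2.44×10⁻⁵ = 1.17×10⁻⁹ F.
V = √(2U/C) = √(2 × 2.52×10⁻⁴ / 1.17×10⁻⁹) = 6.55×10² V.

V ≈ 0.655 kV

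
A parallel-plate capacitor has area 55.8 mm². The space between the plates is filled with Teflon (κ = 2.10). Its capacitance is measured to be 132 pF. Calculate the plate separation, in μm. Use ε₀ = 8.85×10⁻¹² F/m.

A = 55.8 mm² = 5.58×10⁻⁵ m².
d = κε₀A/C = 2.10 × 8.85×10⁻¹² × 5.58×10⁻⁵ / 1.32×10⁻¹⁰ = 7.86×10⁻⁶ m.

7.86 μm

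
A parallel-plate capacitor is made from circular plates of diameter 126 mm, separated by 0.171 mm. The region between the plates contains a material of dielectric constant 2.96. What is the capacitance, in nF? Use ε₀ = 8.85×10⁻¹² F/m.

A = π(126/2 mm)² = 1.25×10⁻² m².
C = κε₀A/d = 2.96 × 8.85×10⁻¹² × 1.25×10⁻² / 1.71×10⁻⁴ = 1.91×10⁻⁹ F.

1.91 nF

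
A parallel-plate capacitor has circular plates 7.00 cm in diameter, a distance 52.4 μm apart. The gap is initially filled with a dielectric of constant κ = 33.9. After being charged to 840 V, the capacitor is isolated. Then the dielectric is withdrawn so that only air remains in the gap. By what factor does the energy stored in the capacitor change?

33.9

Isolated ⇒ Q is held fixed.
C₂ = 0.0295 C₁ and U = Q²/(2C), so U₂/U₁ = C₁/C₂ = 33.9.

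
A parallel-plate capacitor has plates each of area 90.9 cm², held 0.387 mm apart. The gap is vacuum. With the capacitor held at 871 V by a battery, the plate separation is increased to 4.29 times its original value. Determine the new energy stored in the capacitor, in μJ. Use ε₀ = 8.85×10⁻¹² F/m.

U ≈ 18.4 μJ

A = 90.9 cm² = 9.09×10⁻³ m².
Initially C₁ = ε₀A/d = 8.85×10⁻¹² × 9.09×10⁻³ / 3.87×10⁻⁴ = 2.08×10⁻¹⁰ F.
U₁ = 7.89×10⁻⁵ J.
Battery connected ⇒ V is held fixed. C₂ = 0.233 C₁ and U = ½CV², so U₂/U₁ = C₂/C₁ = 0.233.
U₂ = 0.233 × 7.89×10⁻⁵ = 1.84×10⁻⁵ J.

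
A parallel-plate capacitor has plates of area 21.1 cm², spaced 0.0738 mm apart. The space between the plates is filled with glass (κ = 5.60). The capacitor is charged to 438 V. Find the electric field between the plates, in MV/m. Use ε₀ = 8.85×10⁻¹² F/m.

E = V/d = 438 / 7.38×10⁻⁵ = 5.93×10⁶ V/m.

5.93 MV/m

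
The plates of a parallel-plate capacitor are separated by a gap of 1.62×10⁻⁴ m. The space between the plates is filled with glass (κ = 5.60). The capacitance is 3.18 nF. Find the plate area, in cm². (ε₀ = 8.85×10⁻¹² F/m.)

A = Cd/(κε₀) = 3.18×10⁻⁹ × 1.62×10⁻⁴ / (5.60 × 8.85×10⁻¹²) = 1.04×10⁻² m².

104 cm²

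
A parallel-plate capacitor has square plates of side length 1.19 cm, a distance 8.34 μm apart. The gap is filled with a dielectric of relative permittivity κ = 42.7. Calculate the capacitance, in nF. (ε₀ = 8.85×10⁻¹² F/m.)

A = (1.19 cm)² = 1.42×10⁻⁴ m².
C = κε₀A/d = 42.7 × 8.85×10⁻¹² × 1.42×10⁻⁴ / 8.34×10⁻⁶ = 6.42×10⁻⁹ F.

C ≈ 6.42 nF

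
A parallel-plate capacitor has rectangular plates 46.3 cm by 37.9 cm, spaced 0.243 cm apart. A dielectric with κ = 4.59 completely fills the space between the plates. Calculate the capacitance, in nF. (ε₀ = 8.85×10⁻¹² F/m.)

A = 46.3 × 37.9 cm² = 0.175 m².
C = κε₀A/d = 4.59 × 8.85×10⁻¹² × 0.175 / 2.43×10⁻³ = 2.93×10⁻⁹ F.

C ≈ 2.93 nF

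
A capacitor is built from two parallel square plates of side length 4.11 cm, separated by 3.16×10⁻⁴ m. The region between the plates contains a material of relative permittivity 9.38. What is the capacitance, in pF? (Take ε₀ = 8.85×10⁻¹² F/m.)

444 pF

A = (4.11 cm)² = 1.69×10⁻³ m².
C = κε₀A/d = 9.38 × 8.85×10⁻¹² × 1.69×10⁻³ / 3.16×10⁻⁴ = 4.44×10⁻¹⁰ F.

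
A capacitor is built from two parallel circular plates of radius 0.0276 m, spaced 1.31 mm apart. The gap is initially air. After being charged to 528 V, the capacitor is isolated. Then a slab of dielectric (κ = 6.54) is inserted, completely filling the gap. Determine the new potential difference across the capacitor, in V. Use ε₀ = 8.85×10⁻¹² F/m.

80.7 V

A = π(0.0276 m)² = 2.39×10⁻³ m².
Initially C₁ = ε₀A/d = 8.85×10⁻¹² × 2.39×10⁻³ / 1.31×10⁻³ = 1.62×10⁻¹¹ F.
V₁ = 5.28×10² V.
Isolated ⇒ Q is held fixed. C₂ = 6.54 C₁ and V = Q/C, so V₂/V₁ = C₁/C₂ = 0.153.
V₂ = 0.153 × 5.28×10² = 80.7 V.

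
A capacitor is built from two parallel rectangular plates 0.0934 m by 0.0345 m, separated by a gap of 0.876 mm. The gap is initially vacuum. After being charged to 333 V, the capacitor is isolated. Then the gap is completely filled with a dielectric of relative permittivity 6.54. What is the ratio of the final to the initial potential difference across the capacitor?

Isolated ⇒ Q is held fixed.
C₂ = 6.54 C₁ and V = Q/C, so V₂/V₁ = C₁/C₂ = 0.153.

0.153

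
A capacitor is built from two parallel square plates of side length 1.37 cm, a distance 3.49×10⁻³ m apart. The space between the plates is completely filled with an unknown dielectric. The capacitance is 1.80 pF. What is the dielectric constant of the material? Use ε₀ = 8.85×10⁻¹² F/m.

A = (1.37 cm)² = 1.88×10⁻⁴ m².
κ = Cd/(ε₀A) = 1.80×10⁻¹² × 3.49×10⁻³ / (8.85×10⁻¹² × 1.88×10⁻⁴) = 3.78.

κ ≈ 3.78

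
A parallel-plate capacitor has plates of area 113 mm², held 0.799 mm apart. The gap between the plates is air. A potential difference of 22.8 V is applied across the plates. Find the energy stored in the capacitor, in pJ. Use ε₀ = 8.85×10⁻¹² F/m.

U ≈ 325 pJ

A = 113 mm² = 1.13×10⁻⁴ m².
C = ε₀A/d = 8.85×10⁻¹² × 1.13×10⁻⁴ / 7.99×10⁻⁴ = 1.25×10⁻¹² F.
U = ½CV² = ½ × 1.25×10⁻¹² × (22.8)² = 3.25×10⁻¹⁰ J.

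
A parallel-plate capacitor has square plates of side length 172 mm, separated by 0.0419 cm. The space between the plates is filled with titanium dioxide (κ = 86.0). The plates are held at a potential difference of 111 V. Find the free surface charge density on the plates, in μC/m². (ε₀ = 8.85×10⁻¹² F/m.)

A = (172 mm)² = 2.96×10⁻² m².
C = κε₀A/d = 86.0 × 8.85×10⁻¹² × 2.96×10⁻² / 4.19×10⁻⁴ = 5.37×10⁻⁸ F.
σ = Q/A = CV/A = 5.37×10⁻⁸ × 111 / 2.96×10⁻² = 2.02×10⁻⁴ C/m².

σ ≈ 202 μC/m²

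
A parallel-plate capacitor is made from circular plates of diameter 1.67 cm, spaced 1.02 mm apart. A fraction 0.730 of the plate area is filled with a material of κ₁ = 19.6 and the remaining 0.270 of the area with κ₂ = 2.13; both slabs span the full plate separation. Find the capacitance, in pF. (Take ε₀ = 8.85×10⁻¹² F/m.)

A = π(1.67/2 cm)² = 2.19×10⁻⁴ m².
Side-by-side slabs ⇒ two capacitors in parallel, each spanning the full gap.
C₁ = κ₁ε₀A₁/d = 19.6 × 8.85×10⁻¹² × 1.60×10⁻⁴ / 1.02×10⁻³ = 2.72×10⁻¹¹ F.
C₂ = κ₂ε₀A₂/d = 2.13 × 8.85×10⁻¹² × 5.91×10⁻⁵ / 1.02×10⁻³ = 1.09×10⁻¹² F.
C = C₁ + C₂ = 2.83×10⁻¹¹ F.

C ≈ 28.3 pF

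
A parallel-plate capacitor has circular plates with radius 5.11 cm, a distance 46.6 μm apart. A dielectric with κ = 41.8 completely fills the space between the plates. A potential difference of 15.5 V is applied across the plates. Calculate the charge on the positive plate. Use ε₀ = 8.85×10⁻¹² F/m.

A = π(5.11 cm)² = 8.20×10⁻³ m².
C = κε₀A/d = 41.8 × 8.85×10⁻¹² × 8.20×10⁻³ / 4.66×10⁻⁵ = 6.51×10⁻⁸ F.
Q = CV = 6.51×10⁻⁸ × 15.5 = 1.01×10⁻⁶ C.

1.01 μC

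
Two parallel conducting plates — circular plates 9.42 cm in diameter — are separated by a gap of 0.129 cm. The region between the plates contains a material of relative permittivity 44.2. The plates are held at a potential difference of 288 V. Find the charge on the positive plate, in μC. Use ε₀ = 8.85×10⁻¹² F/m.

Q ≈ 0.609 μC

A = π(9.42/2 cm)² = 6.97×10⁻³ m².
C = κε₀A/d = 44.2 × 8.85×10⁻¹² × 6.97×10⁻³ / 1.29×10⁻³ = 2.11×10⁻⁹ F.
Q = CV = 2.11×10⁻⁹ × 288 = 6.09×10⁻⁷ C.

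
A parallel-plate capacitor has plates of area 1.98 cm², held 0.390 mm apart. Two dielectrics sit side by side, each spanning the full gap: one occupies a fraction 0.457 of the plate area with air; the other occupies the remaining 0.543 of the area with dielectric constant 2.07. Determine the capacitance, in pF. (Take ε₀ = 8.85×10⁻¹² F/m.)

A = 1.98 cm² = 1.98×10⁻⁴ m².
Side-by-side slabs ⇒ two capacitors in parallel, each spanning the full gap.
C₁ = κ₁ε₀A₁/d = 1.00 × 8.85×10⁻¹² × 9.05×10⁻⁵ / 3.90×10⁻⁴ = 2.05×10⁻¹² F.
C₂ = κ₂ε₀A₂/d = 2.07 × 8.85×10⁻¹² × 1.08×10⁻⁴ / 3.90×10⁻⁴ = 5.05×10⁻¹² F.
C = C₁ + C₂ = 7.10×10⁻¹² F.

7.10 pF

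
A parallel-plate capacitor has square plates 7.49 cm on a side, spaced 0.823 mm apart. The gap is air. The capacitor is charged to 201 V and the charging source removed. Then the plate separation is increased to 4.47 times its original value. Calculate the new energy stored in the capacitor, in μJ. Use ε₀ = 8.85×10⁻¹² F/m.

U ≈ 5.45 μJ

A = (7.49 cm)² = 5.61×10⁻³ m².
Initially C₁ = ε₀A/d = 8.85×10⁻¹² × 5.61×10⁻³ / 8.23×10⁻⁴ = 6.03×10⁻¹¹ F.
U₁ = 1.22×10⁻⁶ J.
Isolated ⇒ Q is held fixed. C₂ = 0.224 C₁ and U = Q²/(2C), so U₂/U₁ = C₁/C₂ = 4.47.
U₂ = 4.47 × 1.22×10⁻⁶ = 5.45×10⁻⁶ J.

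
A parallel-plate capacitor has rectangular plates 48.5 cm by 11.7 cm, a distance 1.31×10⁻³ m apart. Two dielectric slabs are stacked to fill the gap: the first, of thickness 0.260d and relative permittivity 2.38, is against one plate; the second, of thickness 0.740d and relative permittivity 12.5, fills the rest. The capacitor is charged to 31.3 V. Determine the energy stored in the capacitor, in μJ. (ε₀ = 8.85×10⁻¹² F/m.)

U ≈ 1.11 μJ

A = 48.5 × 11.7 cm² = 5.67×10⁻² m².
Stacked slabs ⇒ two capacitors in series, each with the full plate area.
C₁ = κ₁ε₀A/d₁ = 2.38 × 8.85×10⁻¹² × 5.67×10⁻² / 3.41×10⁻⁴ = 3.51×10⁻⁹ F.
C₂ = κ₂ε₀A/d₂ = 12.5 × 8.85×10⁻¹² × 5.67×10⁻² / 9.69×10⁻⁴ = 6.48×10⁻⁹ F.
C = (1/C₁ + 1/C₂)⁻¹ = 2.28×10⁻⁹ F.
U = ½CV² = ½ × 2.28×10⁻⁹ × (31.3)² = 1.11×10⁻⁶ J.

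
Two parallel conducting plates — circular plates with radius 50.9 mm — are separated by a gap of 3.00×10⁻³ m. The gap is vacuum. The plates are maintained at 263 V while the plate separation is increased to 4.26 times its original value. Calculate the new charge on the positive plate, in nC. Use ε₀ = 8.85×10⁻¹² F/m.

Q ≈ 1.48 nC

A = π(50.9 mm)² = 8.14×10⁻³ m².
Initially C₁ = ε₀A/d = 8.85×10⁻¹² × 8.14×10⁻³ / 3.00×10⁻³ = 2.40×10⁻¹¹ F.
Q₁ = 6.31×10⁻⁹ C.
Battery connected ⇒ V is held fixed. C₂ = 0.235 C₁ and Q = CV, so Q₂/Q₁ = C₂/C₁ = 0.235.
Q₂ = 0.235 × 6.31×10⁻⁹ = 1.48×10⁻⁹ C.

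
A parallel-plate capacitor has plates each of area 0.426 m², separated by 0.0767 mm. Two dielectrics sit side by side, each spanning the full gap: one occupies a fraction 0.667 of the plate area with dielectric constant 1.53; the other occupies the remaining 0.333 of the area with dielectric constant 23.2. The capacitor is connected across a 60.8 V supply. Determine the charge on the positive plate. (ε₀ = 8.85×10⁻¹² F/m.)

26.1 μC

Side-by-side slabs ⇒ two capacitors in parallel, each spanning the full gap.
C₁ = κ₁ε₀A₁/d = 1.53 × 8.85×10⁻¹² × 0.284 / 7.67×10⁻⁵ = 5.02×10⁻⁸ F.
C₂ = κ₂ε₀A₂/d = 23.2 × 8.85×10⁻¹² × 0.142 / 7.67×10⁻⁵ = 3.80×10⁻⁷ F.
C = C₁ + C₂ = 4.30×10⁻⁷ F.
Q = CV = 4.30×10⁻⁷ × 60.8 = 2.61×10⁻⁵ C.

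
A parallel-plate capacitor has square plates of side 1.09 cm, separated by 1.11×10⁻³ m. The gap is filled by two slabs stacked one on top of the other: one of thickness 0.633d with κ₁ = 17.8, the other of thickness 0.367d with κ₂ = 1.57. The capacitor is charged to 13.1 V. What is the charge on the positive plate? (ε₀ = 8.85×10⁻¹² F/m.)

A = (1.09 cm)² = 1.19×10⁻⁴ m².
Stacked slabs ⇒ two capacitors in series, each with the full plate area.
C₁ = κ₁ε₀A/d₁ = 17.8 × 8.85×10⁻¹² × 1.19×10⁻⁴ / 7.03×10⁻⁴ = 2.66×10⁻¹¹ F.
C₂ = κ₂ε₀A/d₂ = 1.57 × 8.85×10⁻¹² × 1.19×10⁻⁴ / 4.07×10⁻⁴ = 4.05×10⁻¹² F.
C = (1/C₁ + 1/C₂)⁻¹ = 3.52×10⁻¹² F.
Q = CV = 3.52×10⁻¹² × 13.1 = 4.61×10⁻¹¹ C.

46.1 pC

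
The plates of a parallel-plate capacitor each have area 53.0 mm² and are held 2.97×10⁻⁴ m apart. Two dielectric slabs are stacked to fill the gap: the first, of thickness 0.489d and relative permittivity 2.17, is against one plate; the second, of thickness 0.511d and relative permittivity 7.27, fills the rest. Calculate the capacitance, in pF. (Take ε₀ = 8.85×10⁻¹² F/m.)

A = 53.0 mm² = 5.30×10⁻⁵ m².
Stacked slabs ⇒ two capacitors in series, each with the full plate area.
C₁ = κ₁ε₀A/d₁ = 2.17 × 8.85×10⁻¹² × 5.30×10⁻⁵ / 1.45×10⁻⁴ = 7.01×10⁻¹² F.
C₂ = κ₂ε₀A/d₂ = 7.27 × 8.85×10⁻¹² × 5.30×10⁻⁵ / 1.52×10⁻⁴ = 2.25×10⁻¹¹ F.
C = (1/C₁ + 1/C₂)⁻¹ = 5.34×10⁻¹² F.

C ≈ 5.34 pF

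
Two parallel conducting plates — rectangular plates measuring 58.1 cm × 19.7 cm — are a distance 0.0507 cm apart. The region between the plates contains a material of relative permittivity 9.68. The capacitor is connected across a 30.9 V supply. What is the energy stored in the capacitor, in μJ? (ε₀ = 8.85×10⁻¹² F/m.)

9.23 μJ

A = 58.1 × 19.7 cm² = 0.114 m².
C = κε₀A/d = 9.68 × 8.85×10⁻¹² × 0.114 / 5.07×10⁻⁴ = 1.93×10⁻⁸ F.
U = ½CV² = ½ × 1.93×10⁻⁸ × (30.9)² = 9.23×10⁻⁶ J.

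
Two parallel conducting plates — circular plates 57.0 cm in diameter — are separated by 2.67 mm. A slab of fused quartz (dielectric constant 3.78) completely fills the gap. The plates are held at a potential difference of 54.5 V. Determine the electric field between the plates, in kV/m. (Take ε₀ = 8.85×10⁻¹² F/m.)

E = V/d = 54.5 / 2.67×10⁻³ = 2.04×10⁴ V/m.

20.4 kV/m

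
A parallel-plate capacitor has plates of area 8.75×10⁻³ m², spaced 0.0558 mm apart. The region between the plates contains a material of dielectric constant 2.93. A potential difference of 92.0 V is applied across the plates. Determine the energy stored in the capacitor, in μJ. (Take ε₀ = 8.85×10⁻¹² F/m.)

C = κε₀A/d = 2.93 × 8.85×10⁻¹² × 8.75×10⁻³ / 5.58×10⁻⁵ = 4.07×10⁻⁹ F.
U = ½CV² = ½ × 4.07×10⁻⁹ × (92.0)² = 1.72×10⁻⁵ J.

17.2 μJ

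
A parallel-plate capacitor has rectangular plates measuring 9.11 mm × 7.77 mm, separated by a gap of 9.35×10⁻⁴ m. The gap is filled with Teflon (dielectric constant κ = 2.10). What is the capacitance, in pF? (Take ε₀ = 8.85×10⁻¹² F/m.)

1.41 pF

A = 9.11 × 7.77 mm² = 7.08×10⁻⁵ m².
C = κε₀A/d = 2.10 × 8.85×10⁻¹² × 7.08×10⁻⁵ / 9.35×10⁻⁴ = 1.41×10⁻¹² F.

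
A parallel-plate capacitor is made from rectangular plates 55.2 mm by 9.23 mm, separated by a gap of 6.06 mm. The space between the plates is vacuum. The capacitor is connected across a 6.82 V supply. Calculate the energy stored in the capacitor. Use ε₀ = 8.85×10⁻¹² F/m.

A = 55.2 × 9.23 mm² = 5.09×10⁻⁴ m².
C = ε₀A/d = 8.85×10⁻¹² × 5.09×10⁻⁴ / 6.06×10⁻³ = 7.44×10⁻¹³ F.
U = ½CV² = ½ × 7.44×10⁻¹³ × (6.82)² = 1.73×10⁻¹¹ J.

17.3 pJ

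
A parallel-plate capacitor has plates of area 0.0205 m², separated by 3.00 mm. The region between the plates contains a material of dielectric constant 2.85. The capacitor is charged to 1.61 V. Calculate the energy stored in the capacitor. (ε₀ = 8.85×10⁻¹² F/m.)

C = κε₀A/d = 2.85 × 8.85×10⁻¹² × 2.05×10⁻² / 3.00×10⁻³ = 1.72×10⁻¹⁰ F.
U = ½CV² = ½ × 1.72×10⁻¹⁰ × (1.61)² = 2.23×10⁻¹⁰ J.

223 pJ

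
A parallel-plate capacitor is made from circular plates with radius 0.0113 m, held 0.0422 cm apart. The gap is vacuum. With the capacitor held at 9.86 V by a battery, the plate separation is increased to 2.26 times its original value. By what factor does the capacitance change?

C = ε₀A/d scales as 1/d, so C₂/C₁ = d₁/d₂ = 1/2.26 = 0.442.

0.442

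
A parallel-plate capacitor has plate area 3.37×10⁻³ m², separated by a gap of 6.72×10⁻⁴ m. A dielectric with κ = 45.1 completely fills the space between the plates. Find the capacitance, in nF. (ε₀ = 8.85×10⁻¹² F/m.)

C = κε₀A/d = 45.1 × 8.85×10⁻¹² × 3.37×10⁻³ / 6.72×10⁻⁴ = 2.00×10⁻⁹ F.

2.00 nF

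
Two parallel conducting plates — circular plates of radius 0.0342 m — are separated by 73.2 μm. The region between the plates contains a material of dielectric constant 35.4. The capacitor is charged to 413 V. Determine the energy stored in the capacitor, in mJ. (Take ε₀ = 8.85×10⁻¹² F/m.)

U ≈ 1.34 mJ

A = π(0.0342 m)² = 3.67×10⁻³ m².
C = κε₀A/d = 35.4 × 8.85×10⁻¹² × 3.67×10⁻³ / 7.32×10⁻⁵ = 1.57×10⁻⁸ F.
U = ½CV² = ½ × 1.57×10⁻⁸ × (413)² = 1.34×10⁻³ J.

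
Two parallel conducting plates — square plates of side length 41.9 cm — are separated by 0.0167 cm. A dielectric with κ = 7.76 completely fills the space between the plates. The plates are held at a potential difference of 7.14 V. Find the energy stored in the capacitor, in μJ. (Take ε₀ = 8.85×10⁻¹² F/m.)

A = (41.9 cm)² = 0.176 m².
C = κε₀A/d = 7.76 × 8.85×10⁻¹² × 0.176 / 1.67×10⁻⁴ = 7.22×10⁻⁸ F.
U = ½CV² = ½ × 7.22×10⁻⁸ × (7.14)² = 1.84×10⁻⁶ J.

1.84 μJ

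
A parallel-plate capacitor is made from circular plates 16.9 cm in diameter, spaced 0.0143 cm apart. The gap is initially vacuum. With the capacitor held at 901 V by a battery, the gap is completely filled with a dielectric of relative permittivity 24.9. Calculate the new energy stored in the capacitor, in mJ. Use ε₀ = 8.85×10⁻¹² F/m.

14.0 mJ

A = π(16.9/2 cm)² = 2.24×10⁻² m².
Initially C₁ = ε₀A/d = 8.85×10⁻¹² × 2.24×10⁻² / 1.43×10⁻⁴ = 1.39×10⁻⁹ F.
U₁ = 5.63×10⁻⁴ J.
Battery connected ⇒ V is held fixed. C₂ = 24.9 C₁ and U = ½CV², so U₂/U₁ = C₂/C₁ = 24.9.
U₂ = 24.9 × 5.63×10⁻⁴ = 1.40×10⁻² J.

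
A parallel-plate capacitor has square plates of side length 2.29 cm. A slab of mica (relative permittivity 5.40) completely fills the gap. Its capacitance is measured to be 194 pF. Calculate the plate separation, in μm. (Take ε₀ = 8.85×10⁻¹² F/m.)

d ≈ 129 μm

A = (2.29 cm)² = 5.24×10⁻⁴ m².
d = κε₀A/C = 5.40 × 8.85×10⁻¹² × 5.24×10⁻⁴ / 1.94×10⁻¹⁰ = 1.29×10⁻⁴ m.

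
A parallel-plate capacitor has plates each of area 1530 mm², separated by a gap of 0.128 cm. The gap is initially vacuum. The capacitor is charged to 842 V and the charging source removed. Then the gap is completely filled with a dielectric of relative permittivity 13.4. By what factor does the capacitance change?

C₂/C₁ ≈ 13.4

C = κε₀A/d scales with κ, so C₂/C₁ = κ = 13.4.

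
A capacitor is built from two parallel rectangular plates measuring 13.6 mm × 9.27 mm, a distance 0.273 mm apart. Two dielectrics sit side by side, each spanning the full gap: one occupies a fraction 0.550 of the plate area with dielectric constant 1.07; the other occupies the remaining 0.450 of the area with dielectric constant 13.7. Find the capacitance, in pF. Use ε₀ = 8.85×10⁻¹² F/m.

A = 13.6 × 9.27 mm² = 1.26×10⁻⁴ m².
Side-by-side slabs ⇒ two capacitors in parallel, each spanning the full gap.
C₁ = κ₁ε₀A₁/d = 1.07 × 8.85×10⁻¹² × 6.93×10⁻⁵ / 2.73×10⁻⁴ = 2.41×10⁻¹² F.
C₂ = κ₂ε₀A₂/d = 13.7 × 8.85×10⁻¹² × 5.67×10⁻⁵ / 2.73×10⁻⁴ = 2.52×10⁻¹¹ F.
C = C₁ + C₂ = 2.76×10⁻¹¹ F.

C ≈ 27.6 pF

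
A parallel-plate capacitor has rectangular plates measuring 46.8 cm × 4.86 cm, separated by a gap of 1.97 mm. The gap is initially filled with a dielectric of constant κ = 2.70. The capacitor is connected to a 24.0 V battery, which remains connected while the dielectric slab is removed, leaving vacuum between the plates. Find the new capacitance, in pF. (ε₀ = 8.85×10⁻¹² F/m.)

C ≈ 102 pF

A = 46.8 × 4.86 cm² = 2.27×10⁻² m².
Initially C₁ = κε₀A/d = 2.70 × 8.85×10⁻¹² × 2.27×10⁻² / 1.97×10⁻³ = 2.76×10⁻¹⁰ F.
C = κε₀A/d scales with κ, so C₂/C₁ = 1/κ = 1/2.70 = 0.370.
C₂ = 0.370 × 2.76×10⁻¹⁰ = 1.02×10⁻¹⁰ F.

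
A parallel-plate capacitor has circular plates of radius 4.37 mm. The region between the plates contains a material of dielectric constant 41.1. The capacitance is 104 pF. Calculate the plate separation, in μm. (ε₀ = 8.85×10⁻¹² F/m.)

A = π(4.37 mm)² = 6.00×10⁻⁵ m².
d = κε₀A/C = 41.1 × 8.85×10⁻¹² × 6.00×10⁻⁵ / 1.04×10⁻¹⁰ = 2.10×10⁻⁴ m.

d ≈ 210 μm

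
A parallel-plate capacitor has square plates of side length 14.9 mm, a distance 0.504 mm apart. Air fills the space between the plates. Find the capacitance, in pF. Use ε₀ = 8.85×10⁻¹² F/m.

3.90 pF

A = (14.9 mm)² = 2.22×10⁻⁴ m².
C = ε₀A/d = 8.85×10⁻¹² × 2.22×10⁻⁴ / 5.04×10⁻⁴ = 3.90×10⁻¹² F.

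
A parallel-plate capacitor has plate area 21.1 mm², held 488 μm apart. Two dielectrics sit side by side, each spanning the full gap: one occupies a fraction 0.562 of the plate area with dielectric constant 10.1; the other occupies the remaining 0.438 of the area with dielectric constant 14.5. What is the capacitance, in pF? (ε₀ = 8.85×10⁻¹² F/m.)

A = 21.1 mm² = 2.11×10⁻⁵ m².
Side-by-side slabs ⇒ two capacitors in parallel, each spanning the full gap.
C₁ = κ₁ε₀A₁/d = 10.1 × 8.85×10⁻¹² × 1.19×10⁻⁵ / 4.88×10⁻⁴ = 2.17×10⁻¹² F.
C₂ = κ₂ε₀A₂/d = 14.5 × 8.85×10⁻¹² × 9.24×10⁻⁶ / 4.88×10⁻⁴ = 2.43×10⁻¹² F.
C = C₁ + C₂ = 4.60×10⁻¹² F.

4.60 pF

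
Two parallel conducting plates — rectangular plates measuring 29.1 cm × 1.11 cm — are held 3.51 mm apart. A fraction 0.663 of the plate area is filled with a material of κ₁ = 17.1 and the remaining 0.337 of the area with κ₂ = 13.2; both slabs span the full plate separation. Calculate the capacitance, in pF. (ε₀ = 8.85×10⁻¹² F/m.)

A = 29.1 × 1.11 cm² = 3.23×10⁻³ m².
Side-by-side slabs ⇒ two capacitors in parallel, each spanning the full gap.
C₁ = κ₁ε₀A₁/d = 17.1 × 8.85×10⁻¹² × 2.14×10⁻³ / 3.51×10⁻³ = 9.23×10⁻¹¹ F.
C₂ = κ₂ε₀A₂/d = 13.2 × 8.85×10⁻¹² × 1.09×10⁻³ / 3.51×10⁻³ = 3.62×10⁻¹¹ F.
C = C₁ + C₂ = 1.29×10⁻¹⁰ F.

C ≈ 129 pF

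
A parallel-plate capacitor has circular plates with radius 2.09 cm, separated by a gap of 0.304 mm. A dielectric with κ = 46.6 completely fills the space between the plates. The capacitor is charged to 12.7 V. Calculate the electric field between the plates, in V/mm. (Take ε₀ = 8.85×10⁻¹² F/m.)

E = V/d = 12.7 / 3.04×10⁻⁴ = 4.18×10⁴ V/m.

41.8 V/mm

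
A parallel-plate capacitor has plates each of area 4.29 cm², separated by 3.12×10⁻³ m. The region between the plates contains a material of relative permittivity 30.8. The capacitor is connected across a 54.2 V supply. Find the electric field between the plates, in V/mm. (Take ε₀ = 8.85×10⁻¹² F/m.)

17.4 V/mm

E = V/d = 54.2 / 3.12×10⁻³ = 1.74×10⁴ V/m.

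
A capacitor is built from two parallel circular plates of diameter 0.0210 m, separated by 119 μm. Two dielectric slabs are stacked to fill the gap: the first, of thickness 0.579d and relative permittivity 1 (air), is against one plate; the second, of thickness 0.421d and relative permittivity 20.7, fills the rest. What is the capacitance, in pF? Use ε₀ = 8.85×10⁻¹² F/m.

A = π(0.0210/2 m)² = 3.46×10⁻⁴ m².
Stacked slabs ⇒ two capacitors in series, each with the full plate area.
C₁ = κ₁ε₀A/d₁ = 1.00 × 8.85×10⁻¹² × 3.46×10⁻⁴ / 6.89×10⁻⁵ = 4.45×10⁻¹¹ F.
C₂ = κ₂ε₀A/d₂ = 20.7 × 8.85×10⁻¹² × 3.46×10⁻⁴ / 5.01×10⁻⁵ = 1.27×10⁻⁹ F.
C = (1/C₁ + 1/C₂)⁻¹ = 4.30×10⁻¹¹ F.

C ≈ 43.0 pF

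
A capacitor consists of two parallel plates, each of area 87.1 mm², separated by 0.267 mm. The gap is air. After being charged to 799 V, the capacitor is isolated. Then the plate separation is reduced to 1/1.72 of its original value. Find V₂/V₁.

V₂/V₁ ≈ 0.581

Isolated ⇒ Q is held fixed.
C₂ = 1.72 C₁ and V = Q/C, so V₂/V₁ = C₁/C₂ = 0.581.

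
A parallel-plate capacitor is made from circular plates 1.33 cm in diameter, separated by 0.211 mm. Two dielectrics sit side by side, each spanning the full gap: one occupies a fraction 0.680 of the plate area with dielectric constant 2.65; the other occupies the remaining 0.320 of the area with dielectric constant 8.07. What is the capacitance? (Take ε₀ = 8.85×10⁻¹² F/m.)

C ≈ 25.5 pF

A = π(1.33/2 cm)² = 1.39×10⁻⁴ m².
Side-by-side slabs ⇒ two capacitors in parallel, each spanning the full gap.
C₁ = κ₁ε₀A₁/d = 2.65 × 8.85×10⁻¹² × 9.45×10⁻⁵ / 2.11×10⁻⁴ = 1.05×10⁻¹¹ F.
C₂ = κ₂ε₀A₂/d = 8.07 × 8.85×10⁻¹² × 4.45×10⁻⁵ / 2.11×10⁻⁴ = 1.50×10⁻¹¹ F.
C = C₁ + C₂ = 2.55×10⁻¹¹ F.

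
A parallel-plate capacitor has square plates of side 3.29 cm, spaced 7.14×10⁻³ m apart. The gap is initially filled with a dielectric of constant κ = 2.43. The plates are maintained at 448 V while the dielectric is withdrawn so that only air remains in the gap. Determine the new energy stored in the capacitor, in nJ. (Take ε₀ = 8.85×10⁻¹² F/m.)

135 nJ

A = (3.29 cm)² = 1.08×10⁻³ m².
Initially C₁ = κε₀A/d = 2.43 × 8.85×10⁻¹² × 1.08×10⁻³ / 7.14×10⁻³ = 3.26×10⁻¹² F.
U₁ = 3.27×10⁻⁷ J.
Battery connected ⇒ V is held fixed. C₂ = 0.412 C₁ and U = ½CV², so U₂/U₁ = C₂/C₁ = 0.412.
U₂ = 0.412 × 3.27×10⁻⁷ = 1.35×10⁻⁷ J.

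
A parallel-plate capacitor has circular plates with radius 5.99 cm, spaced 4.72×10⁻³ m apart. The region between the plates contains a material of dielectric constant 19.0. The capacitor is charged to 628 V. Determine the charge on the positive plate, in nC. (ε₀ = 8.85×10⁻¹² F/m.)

A = π(5.99 cm)² = 1.13×10⁻² m².
C = κε₀A/d = 19.0 × 8.85×10⁻¹² × 1.13×10⁻² / 4.72×10⁻³ = 4.02×10⁻¹⁰ F.
Q = CV = 4.02×10⁻¹⁰ × 628 = 2.52×10⁻⁷ C.

Q ≈ 252 nC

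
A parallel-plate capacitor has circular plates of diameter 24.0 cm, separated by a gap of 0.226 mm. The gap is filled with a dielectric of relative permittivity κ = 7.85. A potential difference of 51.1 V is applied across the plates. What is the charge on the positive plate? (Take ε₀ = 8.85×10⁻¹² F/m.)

0.711 μC

A = π(24.0/2 cm)² = 4.52×10⁻² m².
C = κε₀A/d = 7.85 × 8.85×10⁻¹² × 4.52×10⁻² / 2.26×10⁻⁴ = 1.39×10⁻⁸ F.
Q = CV = 1.39×10⁻⁸ × 51.1 = 7.11×10⁻⁷ C.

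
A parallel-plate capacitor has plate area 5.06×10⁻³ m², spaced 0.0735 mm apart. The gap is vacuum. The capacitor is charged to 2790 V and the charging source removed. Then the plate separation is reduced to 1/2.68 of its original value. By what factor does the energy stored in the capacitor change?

U₂/U₁ ≈ 0.373

Isolated ⇒ Q is held fixed.
C₂ = 2.68 C₁ and U = Q²/(2C), so U₂/U₁ = C₁/C₂ = 0.373.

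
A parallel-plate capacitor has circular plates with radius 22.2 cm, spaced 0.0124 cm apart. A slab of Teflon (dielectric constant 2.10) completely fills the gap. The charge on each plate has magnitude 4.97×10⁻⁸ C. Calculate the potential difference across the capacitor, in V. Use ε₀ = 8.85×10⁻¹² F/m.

2.14 V

A = π(22.2 cm)² = 0.155 m².
C = κε₀A/d = 2.10 × 8.85×10⁻¹² × 0.155 / 1.24×10⁻⁴ = 2.32×10⁻⁸ F.
V = Q/C = 4.97×10⁻⁸ / 2.32×10⁻⁸ = 2.14 V.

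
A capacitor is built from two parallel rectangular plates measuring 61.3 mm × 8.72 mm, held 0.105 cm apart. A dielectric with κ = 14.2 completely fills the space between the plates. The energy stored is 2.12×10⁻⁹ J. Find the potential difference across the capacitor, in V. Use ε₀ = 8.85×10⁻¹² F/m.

A = 61.3 × 8.72 mm² = 5.35×10⁻⁴ m².
C = κε₀A/d = 14.2 × 8.85×10⁻¹² × 5.35×10⁻⁴ / 1.05×10⁻³ = 6.40×10⁻¹¹ F.
V = √(2U/C) = √(2 × 2.12×10⁻⁹ / 6.40×10⁻¹¹) = 8.14 V.

V ≈ 8.14 V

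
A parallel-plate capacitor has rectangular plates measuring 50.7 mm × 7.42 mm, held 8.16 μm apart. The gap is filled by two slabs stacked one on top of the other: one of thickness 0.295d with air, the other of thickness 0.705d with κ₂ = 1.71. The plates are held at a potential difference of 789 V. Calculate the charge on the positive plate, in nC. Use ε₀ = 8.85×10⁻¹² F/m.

Q ≈ 455 nC

A = 50.7 × 7.42 mm² = 3.76×10⁻⁴ m².
Stacked slabs ⇒ two capacitors in series, each with the full plate area.
C₁ = κ₁ε₀A/d₁ = 1.00 × 8.85×10⁻¹² × 3.76×10⁻⁴ / 2.41×10⁻⁶ = 1.38×10⁻⁹ F.
C₂ = κ₂ε₀A/d₂ = 1.71 × 8.85×10⁻¹² × 3.76×10⁻⁴ / 5.75×10⁻⁶ = 9.90×10⁻¹⁰ F.
C = (1/C₁ + 1/C₂)⁻¹ = 5.77×10⁻¹⁰ F.
Q = CV = 5.77×10⁻¹⁰ × 789 = 4.55×10⁻⁷ C.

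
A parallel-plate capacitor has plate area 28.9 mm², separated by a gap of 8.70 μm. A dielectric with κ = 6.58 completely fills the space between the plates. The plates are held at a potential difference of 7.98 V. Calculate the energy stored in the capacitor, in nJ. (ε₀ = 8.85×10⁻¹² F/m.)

A = 28.9 mm² = 2.89×10⁻⁵ m².
C = κε₀A/d = 6.58 × 8.85×10⁻¹² × 2.89×10⁻⁵ / 8.70×10⁻⁶ = 1.93×10⁻¹⁰ F.
U = ½CV² = ½ × 1.93×10⁻¹⁰ × (7.98)² = 6.16×10⁻⁹ J.

6.16 nJ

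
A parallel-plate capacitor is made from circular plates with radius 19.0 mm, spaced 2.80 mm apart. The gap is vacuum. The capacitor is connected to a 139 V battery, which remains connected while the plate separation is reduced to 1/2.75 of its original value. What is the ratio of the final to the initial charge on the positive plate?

Q₂/Q₁ ≈ 2.75

Battery connected ⇒ V is held fixed.
C₂ = 2.75 C₁ and Q = CV, so Q₂/Q₁ = C₂/C₁ = 2.75.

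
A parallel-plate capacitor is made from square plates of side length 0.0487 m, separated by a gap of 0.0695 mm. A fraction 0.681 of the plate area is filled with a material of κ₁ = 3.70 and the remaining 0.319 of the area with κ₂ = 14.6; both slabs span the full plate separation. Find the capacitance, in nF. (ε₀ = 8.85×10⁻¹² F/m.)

A = (0.0487 m)² = 2.37×10⁻³ m².
Side-by-side slabs ⇒ two capacitors in parallel, each spanning the full gap.
C₁ = κ₁ε₀A₁/d = 3.70 × 8.85×10⁻¹² × 1.62×10⁻³ / 6.95×10⁻⁵ = 7.61×10⁻¹⁰ F.
C₂ = κ₂ε₀A₂/d = 14.6 × 8.85×10⁻¹² × 7.57×10⁻⁴ / 6.95×10⁻⁵ = 1.41×10⁻⁹ F.
C = C₁ + C₂ = 2.17×10⁻⁹ F.

2.17 nF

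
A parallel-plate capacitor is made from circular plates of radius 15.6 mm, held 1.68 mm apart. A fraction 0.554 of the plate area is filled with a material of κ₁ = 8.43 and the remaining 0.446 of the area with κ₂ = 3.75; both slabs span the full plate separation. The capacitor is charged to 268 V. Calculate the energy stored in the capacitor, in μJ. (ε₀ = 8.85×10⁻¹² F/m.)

0.917 μJ

A = π(15.6 mm)² = 7.65×10⁻⁴ m².
Side-by-side slabs ⇒ two capacitors in parallel, each spanning the full gap.
C₁ = κ₁ε₀A₁/d = 8.43 × 8.85×10⁻¹² × 4.24×10⁻⁴ / 1.68×10⁻³ = 1.88×10⁻¹¹ F.
C₂ = κ₂ε₀A₂/d = 3.75 × 8.85×10⁻¹² × 3.41×10⁻⁴ / 1.68×10⁻³ = 6.74×10⁻¹² F.
C = C₁ + C₂ = 2.55×10⁻¹¹ F.
U = ½CV² = ½ × 2.55×10⁻¹¹ × (268)² = 9.17×10⁻⁷ J.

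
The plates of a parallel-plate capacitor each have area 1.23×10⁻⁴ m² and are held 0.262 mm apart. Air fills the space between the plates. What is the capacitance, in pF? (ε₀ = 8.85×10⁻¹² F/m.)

C = ε₀A/d = 8.85×10⁻¹² × 1.23×10⁻⁴ / 2.62×10⁻⁴ = 4.15×10⁻¹² F.

C ≈ 4.15 pF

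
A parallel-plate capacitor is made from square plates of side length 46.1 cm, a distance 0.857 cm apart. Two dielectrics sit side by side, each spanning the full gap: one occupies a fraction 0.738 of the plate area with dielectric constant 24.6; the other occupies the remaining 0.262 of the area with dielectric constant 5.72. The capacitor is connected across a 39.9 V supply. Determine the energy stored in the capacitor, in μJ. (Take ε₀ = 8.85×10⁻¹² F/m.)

A = (46.1 cm)² = 0.213 m².
Side-by-side slabs ⇒ two capacitors in parallel, each spanning the full gap.
C₁ = κ₁ε₀A₁/d = 24.6 × 8.85×10⁻¹² × 0.157 / 8.57×10⁻³ = 3.98×10⁻⁹ F.
C₂ = κ₂ε₀A₂/d = 5.72 × 8.85×10⁻¹² × 5.57×10⁻² / 8.57×10⁻³ = 3.29×10⁻¹⁰ F.
C = C₁ + C₂ = 4.31×10⁻⁹ F.
U = ½CV² = ½ × 4.31×10⁻⁹ × (39.9)² = 3.43×10⁻⁶ J.

U ≈ 3.43 μJ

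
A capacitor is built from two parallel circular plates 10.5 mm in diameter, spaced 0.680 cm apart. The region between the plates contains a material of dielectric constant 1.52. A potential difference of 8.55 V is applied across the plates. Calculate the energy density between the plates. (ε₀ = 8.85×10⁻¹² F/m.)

E = V/d = 8.55 / 6.80×10⁻³ = 1.26×10³ V/m.
u = ½κε₀E² = ½ × 1.52 × 8.85×10⁻¹² × (1.26×10³)² = 1.06×10⁻⁵ J/m³.

u ≈ 10.6 μJ/m³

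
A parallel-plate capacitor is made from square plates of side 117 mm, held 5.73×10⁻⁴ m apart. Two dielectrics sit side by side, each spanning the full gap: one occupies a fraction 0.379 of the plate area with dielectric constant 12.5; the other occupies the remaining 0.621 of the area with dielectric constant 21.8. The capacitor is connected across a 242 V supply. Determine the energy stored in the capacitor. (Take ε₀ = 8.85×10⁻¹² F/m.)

U ≈ 113 μJ

A = (117 mm)² = 1.37×10⁻² m².
Side-by-side slabs ⇒ two capacitors in parallel, each spanning the full gap.
C₁ = κ₁ε₀A₁/d = 12.5 × 8.85×10⁻¹² × 5.19×10⁻³ / 5.73×10⁻⁴ = 1.00×10⁻⁹ F.
C₂ = κ₂ε₀A₂/d = 21.8 × 8.85×10⁻¹² × 8.50×10⁻³ / 5.73×10⁻⁴ = 2.86×10⁻⁹ F.
C = C₁ + C₂ = 3.86×10⁻⁹ F.
U = ½CV² = ½ × 3.86×10⁻⁹ × (242)² = 1.13×10⁻⁴ J.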